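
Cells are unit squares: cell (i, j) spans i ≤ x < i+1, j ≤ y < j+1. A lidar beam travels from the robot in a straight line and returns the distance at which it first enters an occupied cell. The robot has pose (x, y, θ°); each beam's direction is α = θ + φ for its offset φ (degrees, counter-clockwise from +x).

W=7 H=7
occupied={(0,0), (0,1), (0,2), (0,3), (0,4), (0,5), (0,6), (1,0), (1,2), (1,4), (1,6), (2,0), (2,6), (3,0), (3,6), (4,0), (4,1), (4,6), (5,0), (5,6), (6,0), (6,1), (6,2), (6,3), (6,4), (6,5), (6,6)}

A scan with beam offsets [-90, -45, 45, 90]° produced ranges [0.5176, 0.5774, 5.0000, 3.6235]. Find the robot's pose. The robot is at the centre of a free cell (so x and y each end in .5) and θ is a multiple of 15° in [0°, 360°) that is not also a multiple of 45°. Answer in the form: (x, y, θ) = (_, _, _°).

Candidates: 22 free-cell centres × 16 headings = 352 poses. Raycast each; keep the one whose scan matches to 4 dp.
  (1.5, 5.5, 255°): beam 3 = 0.5774 ≠ 5.0000 ✗
  (3.5, 2.5, 60°): beam 1 = 1.0000 ≠ 0.5176 ✗
  (4.5, 5.5, 75°): beam 1 = 1.5529 ≠ 0.5176 ✗
  (5.5, 1.5, 30°): beam 1 = 0.5774 ≠ 0.5176 ✗
  …
  (5.5, 5.5, 165°): r_1=0.5176, r_2=0.5774, r_3=5.0000, r_4=3.6235 — all match ✓
No second candidate reproduces the full scan.

(x, y, θ) = (5.5, 5.5, 165°)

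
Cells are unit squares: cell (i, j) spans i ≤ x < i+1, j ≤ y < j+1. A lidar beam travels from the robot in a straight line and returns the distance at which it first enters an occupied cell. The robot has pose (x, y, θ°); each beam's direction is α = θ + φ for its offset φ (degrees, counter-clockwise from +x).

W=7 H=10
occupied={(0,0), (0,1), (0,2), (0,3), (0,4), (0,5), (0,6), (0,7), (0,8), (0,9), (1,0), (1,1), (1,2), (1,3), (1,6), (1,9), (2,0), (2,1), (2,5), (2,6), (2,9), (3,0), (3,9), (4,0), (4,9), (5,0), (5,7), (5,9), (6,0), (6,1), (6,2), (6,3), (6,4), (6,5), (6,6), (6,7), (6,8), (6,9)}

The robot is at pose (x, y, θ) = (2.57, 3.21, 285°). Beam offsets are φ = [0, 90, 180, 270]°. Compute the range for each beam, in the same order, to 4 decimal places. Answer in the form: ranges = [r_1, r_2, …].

ranges = [1.2527, 3.5510, 1.8531, 0.5901]

beam 1: φ=0°, α=285°
  d=(0.2588,-0.9659)  start (2,3)  tX=1.6614 tY=0.2174  stride 1/|dx|=3.8637 1/|dy|=1.0353
    cross y-line → (2,2), t=0.2174
    cross y-line → (2,1), t=1.2527 (wall)
  → r_1 = 1.2527
beam 2: φ=90°, α=15°
  d=(0.9659,0.2588)  start (2,3)  tX=0.4452 tY=3.0523  stride 1/|dx|=1.0353 1/|dy|=3.8637
    cross x-line → (3,3), t=0.4452
    cross x-line → (4,3), t=1.4804
    cross x-line → (5,3), t=2.5157
    cross y-line → (5,4), t=3.0523
    cross x-line → (6,4), t=3.5510 (wall)
  → r_2 = 3.5510
beam 3: φ=180°, α=105°
  d=(-0.2588,0.9659)  start (2,3)  tX=2.2023 tY=0.8179  stride 1/|dx|=3.8637 1/|dy|=1.0353
    cross y-line → (2,4), t=0.8179
    cross y-line → (2,5), t=1.8531 (wall)
  → r_3 = 1.8531
beam 4: φ=270°, α=195°
  d=(-0.9659,-0.2588)  start (2,3)  tX=0.5901 tY=0.8114  stride 1/|dx|=1.0353 1/|dy|=3.8637
    cross x-line → (1,3), t=0.5901 (wall)
  → r_4 = 0.5901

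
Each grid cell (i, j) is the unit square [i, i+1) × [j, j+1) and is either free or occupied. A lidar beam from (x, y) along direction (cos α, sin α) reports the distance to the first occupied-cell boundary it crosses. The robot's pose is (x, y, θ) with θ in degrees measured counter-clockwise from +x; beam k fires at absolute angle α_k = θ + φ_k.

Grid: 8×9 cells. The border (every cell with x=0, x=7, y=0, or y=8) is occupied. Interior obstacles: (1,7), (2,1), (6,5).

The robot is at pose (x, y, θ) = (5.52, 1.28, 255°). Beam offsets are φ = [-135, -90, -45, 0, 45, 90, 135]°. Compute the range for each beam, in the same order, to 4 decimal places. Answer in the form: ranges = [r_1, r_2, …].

ranges = [7.0400, 2.6089, 0.5600, 0.2899, 0.3233, 1.0818, 1.7090]

beam 1: φ=-135°, α=120°
  dir = (cos 120°, sin 120°) = (-0.5000, 0.8660); from cell (5,1)
  next x-line at t=1.0400, next y-line at t=0.8314; Δt_x=2.0000, Δt_y=1.1547
    y: enter (5,2) at t=0.8314
    x: enter (4,2) at t=1.0400
    y: enter (4,3) at t=1.9861
    x: enter (3,3) at t=3.0400
    y: enter (3,4) at t=3.1408
    y: enter (3,5) at t=4.2955
    x: enter (2,5) at t=5.0400
    y: enter (2,6) at t=5.4502
    y: enter (2,7) at t=6.6049
    x: enter (1,7) at t=7.0400 ← occupied
  → r_1 = 7.0400
beam 2: φ=-90°, α=165°
  dir = (cos 165°, sin 165°) = (-0.9659, 0.2588); from cell (5,1)
  next x-line at t=0.5383, next y-line at t=2.7819; Δt_x=1.0353, Δt_y=3.8637
    x: enter (4,1) at t=0.5383
    x: enter (3,1) at t=1.5736
    x: enter (2,1) at t=2.6089 ← occupied
  → r_2 = 2.6089
beam 3: φ=-45°, α=210°
  dir = (cos 210°, sin 210°) = (-0.8660, -0.5000); from cell (5,1)
  next x-line at t=0.6004, next y-line at t=0.5600; Δt_x=1.1547, Δt_y=2.0000
    y: enter (5,0) at t=0.5600 ← occupied
  → r_3 = 0.5600
beam 4: φ=0°, α=255°
  dir = (cos 255°, sin 255°) = (-0.2588, -0.9659); from cell (5,1)
  next x-line at t=2.0091, next y-line at t=0.2899; Δt_x=3.8637, Δt_y=1.0353
    y: enter (5,0) at t=0.2899 ← occupied
  → r_4 = 0.2899
beam 5: φ=45°, α=300°
  dir = (cos 300°, sin 300°) = (0.5000, -0.8660); from cell (5,1)
  next x-line at t=0.9600, next y-line at t=0.3233; Δt_x=2.0000, Δt_y=1.1547
    y: enter (5,0) at t=0.3233 ← occupied
  → r_5 = 0.3233
beam 6: φ=90°, α=345°
  dir = (cos 345°, sin 345°) = (0.9659, -0.2588); from cell (5,1)
  next x-line at t=0.4969, next y-line at t=1.0818; Δt_x=1.0353, Δt_y=3.8637
    x: enter (6,1) at t=0.4969
    y: enter (6,0) at t=1.0818 ← occupied
  → r_6 = 1.0818
beam 7: φ=135°, α=30°
  dir = (cos 30°, sin 30°) = (0.8660, 0.5000); from cell (5,1)
  next x-line at t=0.5543, next y-line at t=1.4400; Δt_x=1.1547, Δt_y=2.0000
    x: enter (6,1) at t=0.5543
    y: enter (6,2) at t=1.4400
    x: enter (7,2) at t=1.7090 ← occupied
  → r_7 = 1.7090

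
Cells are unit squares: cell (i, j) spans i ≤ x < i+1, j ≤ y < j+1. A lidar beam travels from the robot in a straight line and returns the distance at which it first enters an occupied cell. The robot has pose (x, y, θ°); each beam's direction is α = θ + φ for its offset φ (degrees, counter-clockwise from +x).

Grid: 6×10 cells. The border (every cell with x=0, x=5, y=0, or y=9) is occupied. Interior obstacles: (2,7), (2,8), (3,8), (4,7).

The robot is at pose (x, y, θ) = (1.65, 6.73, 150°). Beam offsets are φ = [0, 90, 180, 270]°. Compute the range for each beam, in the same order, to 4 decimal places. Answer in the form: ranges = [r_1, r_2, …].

beam 1: φ=0°, α=150°
  dir = (cos 150°, sin 150°) = (-0.8660, 0.5000); from cell (1,6)
  next x-line at t=0.7506, next y-line at t=0.5400; Δt_x=1.1547, Δt_y=2.0000
    y: enter (1,7) at t=0.5400
    x: enter (0,7) at t=0.7506 ← occupied
  → r_1 = 0.7506
beam 2: φ=90°, α=240°
  dir = (cos 240°, sin 240°) = (-0.5000, -0.8660); from cell (1,6)
  next x-line at t=1.3000, next y-line at t=0.8429; Δt_x=2.0000, Δt_y=1.1547
    y: enter (1,5) at t=0.8429
    x: enter (0,5) at t=1.3000 ← occupied
  → r_2 = 1.3000
beam 3: φ=180°, α=330°
  dir = (cos 330°, sin 330°) = (0.8660, -0.5000); from cell (1,6)
  next x-line at t=0.4041, next y-line at t=1.4600; Δt_x=1.1547, Δt_y=2.0000
    x: enter (2,6) at t=0.4041
    y: enter (2,5) at t=1.4600
    x: enter (3,5) at t=1.5588
    x: enter (4,5) at t=2.7135
    y: enter (4,4) at t=3.4600
    x: enter (5,4) at t=3.8682 ← occupied
  → r_3 = 3.8682
beam 4: φ=270°, α=60°
  dir = (cos 60°, sin 60°) = (0.5000, 0.8660); from cell (1,6)
  next x-line at t=0.7000, next y-line at t=0.3118; Δt_x=2.0000, Δt_y=1.1547
    y: enter (1,7) at t=0.3118
    x: enter (2,7) at t=0.7000 ← occupied
  → r_4 = 0.7000

ranges = [0.7506, 1.3000, 3.8682, 0.7000]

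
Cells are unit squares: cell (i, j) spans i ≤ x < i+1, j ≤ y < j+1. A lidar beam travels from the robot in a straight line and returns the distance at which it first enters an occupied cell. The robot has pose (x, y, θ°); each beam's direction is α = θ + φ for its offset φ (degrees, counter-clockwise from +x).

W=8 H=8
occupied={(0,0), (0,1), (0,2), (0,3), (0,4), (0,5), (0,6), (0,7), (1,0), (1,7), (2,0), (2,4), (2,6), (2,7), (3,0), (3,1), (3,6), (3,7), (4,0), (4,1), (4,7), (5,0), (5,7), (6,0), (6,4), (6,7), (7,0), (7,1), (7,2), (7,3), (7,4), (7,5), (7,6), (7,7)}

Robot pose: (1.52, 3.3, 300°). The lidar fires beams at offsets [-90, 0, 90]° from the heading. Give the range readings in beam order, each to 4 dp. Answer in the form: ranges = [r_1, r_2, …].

ranges = [0.6004, 2.6558, 1.4000]

beam 1: φ=-90°, α=210°
  cosα=-0.8660 sinα=-0.5000 | (1,3) | tMaxX 0.6004 tMaxY 0.6000 | tΔX 1.1547 tΔY 2.0000
    t=0.6000 [y] (1,2)
    t=0.6004 [x] (0,2) — stop
  → r_1 = 0.6004
beam 2: φ=0°, α=300°
  cosα=0.5000 sinα=-0.8660 | (1,3) | tMaxX 0.9600 tMaxY 0.3464 | tΔX 2.0000 tΔY 1.1547
    t=0.3464 [y] (1,2)
    t=0.9600 [x] (2,2)
    t=1.5011 [y] (2,1)
    t=2.6558 [y] (2,0) — stop
  → r_2 = 2.6558
beam 3: φ=90°, α=30°
  cosα=0.8660 sinα=0.5000 | (1,3) | tMaxX 0.5543 tMaxY 1.4000 | tΔX 1.1547 tΔY 2.0000
    t=0.5543 [x] (2,3)
    t=1.4000 [y] (2,4) — stop
  → r_3 = 1.4000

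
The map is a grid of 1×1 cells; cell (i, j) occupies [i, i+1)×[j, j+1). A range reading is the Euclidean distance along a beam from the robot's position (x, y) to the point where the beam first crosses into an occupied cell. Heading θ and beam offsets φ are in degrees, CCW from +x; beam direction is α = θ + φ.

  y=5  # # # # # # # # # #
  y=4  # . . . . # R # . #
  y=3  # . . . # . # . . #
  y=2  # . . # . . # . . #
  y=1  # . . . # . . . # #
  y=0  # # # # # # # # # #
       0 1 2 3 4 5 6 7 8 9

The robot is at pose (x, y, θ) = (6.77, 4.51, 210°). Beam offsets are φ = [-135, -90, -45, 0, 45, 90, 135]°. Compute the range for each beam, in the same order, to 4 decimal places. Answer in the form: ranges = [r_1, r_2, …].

beam 1: φ=-135°, α=75°
  dir = (cos 75°, sin 75°) = (0.2588, 0.9659); from cell (6,4)
  next x-line at t=0.8887, next y-line at t=0.5073; Δt_x=3.8637, Δt_y=1.0353
    y: enter (6,5) at t=0.5073 ← occupied
  → r_1 = 0.5073
beam 2: φ=-90°, α=120°
  dir = (cos 120°, sin 120°) = (-0.5000, 0.8660); from cell (6,4)
  next x-line at t=1.5400, next y-line at t=0.5658; Δt_x=2.0000, Δt_y=1.1547
    y: enter (6,5) at t=0.5658 ← occupied
  → r_2 = 0.5658
beam 3: φ=-45°, α=165°
  dir = (cos 165°, sin 165°) = (-0.9659, 0.2588); from cell (6,4)
  next x-line at t=0.7972, next y-line at t=1.8932; Δt_x=1.0353, Δt_y=3.8637
    x: enter (5,4) at t=0.7972 ← occupied
  → r_3 = 0.7972
beam 4: φ=0°, α=210°
  dir = (cos 210°, sin 210°) = (-0.8660, -0.5000); from cell (6,4)
  next x-line at t=0.8891, next y-line at t=1.0200; Δt_x=1.1547, Δt_y=2.0000
    x: enter (5,4) at t=0.8891 ← occupied
  → r_4 = 0.8891
beam 5: φ=45°, α=255°
  dir = (cos 255°, sin 255°) = (-0.2588, -0.9659); from cell (6,4)
  next x-line at t=2.9751, next y-line at t=0.5280; Δt_x=3.8637, Δt_y=1.0353
    y: enter (6,3) at t=0.5280 ← occupied
  → r_5 = 0.5280
beam 6: φ=90°, α=300°
  dir = (cos 300°, sin 300°) = (0.5000, -0.8660); from cell (6,4)
  next x-line at t=0.4600, next y-line at t=0.5889; Δt_x=2.0000, Δt_y=1.1547
    x: enter (7,4) at t=0.4600 ← occupied
  → r_6 = 0.4600
beam 7: φ=135°, α=345°
  dir = (cos 345°, sin 345°) = (0.9659, -0.2588); from cell (6,4)
  next x-line at t=0.2381, next y-line at t=1.9705; Δt_x=1.0353, Δt_y=3.8637
    x: enter (7,4) at t=0.2381 ← occupied
  → r_7 = 0.2381

ranges = [0.5073, 0.5658, 0.7972, 0.8891, 0.5280, 0.4600, 0.2381]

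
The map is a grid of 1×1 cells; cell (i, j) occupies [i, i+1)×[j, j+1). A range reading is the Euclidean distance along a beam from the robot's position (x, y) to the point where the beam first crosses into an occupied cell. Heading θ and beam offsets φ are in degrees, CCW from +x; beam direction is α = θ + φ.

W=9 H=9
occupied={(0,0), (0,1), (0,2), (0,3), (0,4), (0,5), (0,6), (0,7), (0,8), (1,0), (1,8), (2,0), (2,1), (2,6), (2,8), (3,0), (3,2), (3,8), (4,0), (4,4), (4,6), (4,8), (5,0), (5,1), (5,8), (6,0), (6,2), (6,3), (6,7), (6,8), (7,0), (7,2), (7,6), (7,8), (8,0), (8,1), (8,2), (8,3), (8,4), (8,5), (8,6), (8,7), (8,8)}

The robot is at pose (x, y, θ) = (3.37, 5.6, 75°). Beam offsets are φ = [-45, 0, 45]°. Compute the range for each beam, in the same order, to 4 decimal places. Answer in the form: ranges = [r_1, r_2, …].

ranges = [0.8000, 2.4847, 0.7400]

beam 1: φ=-45°, α=30°
  dir = (cos 30°, sin 30°) = (0.8660, 0.5000); from cell (3,5)
  next x-line at t=0.7275, next y-line at t=0.8000; Δt_x=1.1547, Δt_y=2.0000
    x: enter (4,5) at t=0.7275
    y: enter (4,6) at t=0.8000 ← occupied
  → r_1 = 0.8000
beam 2: φ=0°, α=75°
  dir = (cos 75°, sin 75°) = (0.2588, 0.9659); from cell (3,5)
  next x-line at t=2.4341, next y-line at t=0.4141; Δt_x=3.8637, Δt_y=1.0353
    y: enter (3,6) at t=0.4141
    y: enter (3,7) at t=1.4494
    x: enter (4,7) at t=2.4341
    y: enter (4,8) at t=2.4847 ← occupied
  → r_2 = 2.4847
beam 3: φ=45°, α=120°
  dir = (cos 120°, sin 120°) = (-0.5000, 0.8660); from cell (3,5)
  next x-line at t=0.7400, next y-line at t=0.4619; Δt_x=2.0000, Δt_y=1.1547
    y: enter (3,6) at t=0.4619
    x: enter (2,6) at t=0.7400 ← occupied
  → r_3 = 0.7400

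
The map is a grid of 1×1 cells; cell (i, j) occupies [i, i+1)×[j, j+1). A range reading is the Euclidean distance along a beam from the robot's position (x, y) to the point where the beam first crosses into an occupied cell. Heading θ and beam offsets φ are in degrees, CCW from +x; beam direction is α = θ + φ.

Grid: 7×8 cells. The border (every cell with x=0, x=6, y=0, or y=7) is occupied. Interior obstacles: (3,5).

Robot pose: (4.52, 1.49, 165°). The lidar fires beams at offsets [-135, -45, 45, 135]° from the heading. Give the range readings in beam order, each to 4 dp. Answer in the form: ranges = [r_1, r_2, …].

beam 1: φ=-135°, α=30°
  d=(0.8660,0.5000)  start (4,1)  tX=0.5543 tY=1.0200  stride 1/|dx|=1.1547 1/|dy|=2.0000
    cross x-line → (5,1), t=0.5543
    cross y-line → (5,2), t=1.0200
    cross x-line → (6,2), t=1.7090 (wall)
  → r_1 = 1.7090
beam 2: φ=-45°, α=120°
  d=(-0.5000,0.8660)  start (4,1)  tX=1.0400 tY=0.5889  stride 1/|dx|=2.0000 1/|dy|=1.1547
    cross y-line → (4,2), t=0.5889
    cross x-line → (3,2), t=1.0400
    cross y-line → (3,3), t=1.7436
    cross y-line → (3,4), t=2.8983
    cross x-line → (2,4), t=3.0400
    cross y-line → (2,5), t=4.0530
    cross x-line → (1,5), t=5.0400
    cross y-line → (1,6), t=5.2077
    cross y-line → (1,7), t=6.3624 (wall)
  → r_2 = 6.3624
beam 3: φ=45°, α=210°
  d=(-0.8660,-0.5000)  start (4,1)  tX=0.6004 tY=0.9800  stride 1/|dx|=1.1547 1/|dy|=2.0000
    cross x-line → (3,1), t=0.6004
    cross y-line → (3,0), t=0.9800 (wall)
  → r_3 = 0.9800
beam 4: φ=135°, α=300°
  d=(0.5000,-0.8660)  start (4,1)  tX=0.9600 tY=0.5658  stride 1/|dx|=2.0000 1/|dy|=1.1547
    cross y-line → (4,0), t=0.5658 (wall)
  → r_4 = 0.5658

ranges = [1.7090, 6.3624, 0.9800, 0.5658]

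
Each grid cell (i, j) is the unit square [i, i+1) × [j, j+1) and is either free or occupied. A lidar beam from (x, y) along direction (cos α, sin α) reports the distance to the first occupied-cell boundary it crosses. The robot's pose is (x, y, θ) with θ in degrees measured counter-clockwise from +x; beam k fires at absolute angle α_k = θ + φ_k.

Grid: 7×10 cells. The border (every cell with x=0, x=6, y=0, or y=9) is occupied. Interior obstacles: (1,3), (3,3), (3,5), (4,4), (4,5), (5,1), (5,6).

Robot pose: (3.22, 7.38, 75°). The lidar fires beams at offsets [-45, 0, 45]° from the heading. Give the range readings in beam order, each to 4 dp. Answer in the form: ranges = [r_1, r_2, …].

ranges = [3.2101, 1.6771, 1.8706]

beam 1: φ=-45°, α=30°
  d=(0.8660,0.5000)  start (3,7)  tX=0.9007 tY=1.2400  stride 1/|dx|=1.1547 1/|dy|=2.0000
    cross x-line → (4,7), t=0.9007
    cross y-line → (4,8), t=1.2400
    cross x-line → (5,8), t=2.0554
    cross x-line → (6,8), t=3.2101 (wall)
  → r_1 = 3.2101
beam 2: φ=0°, α=75°
  d=(0.2588,0.9659)  start (3,7)  tX=3.0137 tY=0.6419  stride 1/|dx|=3.8637 1/|dy|=1.0353
    cross y-line → (3,8), t=0.6419
    cross y-line → (3,9), t=1.6771 (wall)
  → r_2 = 1.6771
beam 3: φ=45°, α=120°
  d=(-0.5000,0.8660)  start (3,7)  tX=0.4400 tY=0.7159  stride 1/|dx|=2.0000 1/|dy|=1.1547
    cross x-line → (2,7), t=0.4400
    cross y-line → (2,8), t=0.7159
    cross y-line → (2,9), t=1.8706 (wall)
  → r_3 = 1.8706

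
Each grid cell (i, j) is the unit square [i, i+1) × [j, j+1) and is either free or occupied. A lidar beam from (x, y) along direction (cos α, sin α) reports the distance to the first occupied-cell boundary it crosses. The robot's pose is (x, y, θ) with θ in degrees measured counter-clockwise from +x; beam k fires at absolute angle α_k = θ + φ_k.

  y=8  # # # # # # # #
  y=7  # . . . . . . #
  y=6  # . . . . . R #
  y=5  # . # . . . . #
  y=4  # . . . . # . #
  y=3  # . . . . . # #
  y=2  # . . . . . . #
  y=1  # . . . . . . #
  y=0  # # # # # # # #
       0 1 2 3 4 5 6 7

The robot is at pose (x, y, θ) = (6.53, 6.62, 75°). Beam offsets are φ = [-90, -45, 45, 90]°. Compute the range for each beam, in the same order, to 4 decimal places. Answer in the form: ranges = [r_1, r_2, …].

ranges = [0.4866, 0.5427, 1.5935, 5.3319]

beam 1: φ=-90°, α=345°
  dir = (cos 345°, sin 345°) = (0.9659, -0.2588); from cell (6,6)
  next x-line at t=0.4866, next y-line at t=2.3955; Δt_x=1.0353, Δt_y=3.8637
    x: enter (7,6) at t=0.4866 ← occupied
  → r_1 = 0.4866
beam 2: φ=-45°, α=30°
  dir = (cos 30°, sin 30°) = (0.8660, 0.5000); from cell (6,6)
  next x-line at t=0.5427, next y-line at t=0.7600; Δt_x=1.1547, Δt_y=2.0000
    x: enter (7,6) at t=0.5427 ← occupied
  → r_2 = 0.5427
beam 3: φ=45°, α=120°
  dir = (cos 120°, sin 120°) = (-0.5000, 0.8660); from cell (6,6)
  next x-line at t=1.0600, next y-line at t=0.4388; Δt_x=2.0000, Δt_y=1.1547
    y: enter (6,7) at t=0.4388
    x: enter (5,7) at t=1.0600
    y: enter (5,8) at t=1.5935 ← occupied
  → r_3 = 1.5935
beam 4: φ=90°, α=165°
  dir = (cos 165°, sin 165°) = (-0.9659, 0.2588); from cell (6,6)
  next x-line at t=0.5487, next y-line at t=1.4682; Δt_x=1.0353, Δt_y=3.8637
    x: enter (5,6) at t=0.5487
    y: enter (5,7) at t=1.4682
    x: enter (4,7) at t=1.5840
    x: enter (3,7) at t=2.6192
    x: enter (2,7) at t=3.6545
    x: enter (1,7) at t=4.6898
    y: enter (1,8) at t=5.3319 ← occupied
  → r_4 = 5.3319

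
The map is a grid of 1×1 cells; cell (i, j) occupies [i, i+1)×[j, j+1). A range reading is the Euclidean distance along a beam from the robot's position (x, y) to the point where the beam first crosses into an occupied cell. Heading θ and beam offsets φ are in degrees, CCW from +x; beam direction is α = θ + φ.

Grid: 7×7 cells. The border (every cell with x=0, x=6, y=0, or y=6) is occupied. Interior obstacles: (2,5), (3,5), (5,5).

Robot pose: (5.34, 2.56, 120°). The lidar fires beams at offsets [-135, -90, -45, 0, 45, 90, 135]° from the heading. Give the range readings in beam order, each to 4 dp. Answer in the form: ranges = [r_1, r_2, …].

beam 1: φ=-135°, α=345°
  d=(0.9659,-0.2588)  start (5,2)  tX=0.6833 tY=2.1637  stride 1/|dx|=1.0353 1/|dy|=3.8637
    cross x-line → (6,2), t=0.6833 (wall)
  → r_1 = 0.6833
beam 2: φ=-90°, α=30°
  d=(0.8660,0.5000)  start (5,2)  tX=0.7621 tY=0.8800  stride 1/|dx|=1.1547 1/|dy|=2.0000
    cross x-line → (6,2), t=0.7621 (wall)
  → r_2 = 0.7621
beam 3: φ=-45°, α=75°
  d=(0.2588,0.9659)  start (5,2)  tX=2.5500 tY=0.4555  stride 1/|dx|=3.8637 1/|dy|=1.0353
    cross y-line → (5,3), t=0.4555
    cross y-line → (5,4), t=1.4908
    cross y-line → (5,5), t=2.5261 (wall)
  → r_3 = 2.5261
beam 4: φ=0°, α=120°
  d=(-0.5000,0.8660)  start (5,2)  tX=0.6800 tY=0.5081  stride 1/|dx|=2.0000 1/|dy|=1.1547
    cross y-line → (5,3), t=0.5081
    cross x-line → (4,3), t=0.6800
    cross y-line → (4,4), t=1.6628
    cross x-line → (3,4), t=2.6800
    cross y-line → (3,5), t=2.8175 (wall)
  → r_4 = 2.8175
beam 5: φ=45°, α=165°
  d=(-0.9659,0.2588)  start (5,2)  tX=0.3520 tY=1.7000  stride 1/|dx|=1.0353 1/|dy|=3.8637
    cross x-line → (4,2), t=0.3520
    cross x-line → (3,2), t=1.3873
    cross y-line → (3,3), t=1.7000
    cross x-line → (2,3), t=2.4225
    cross x-line → (1,3), t=3.4578
    cross x-line → (0,3), t=4.4931 (wall)
  → r_5 = 4.4931
beam 6: φ=90°, α=210°
  d=(-0.8660,-0.5000)  start (5,2)  tX=0.3926 tY=1.1200  stride 1/|dx|=1.1547 1/|dy|=2.0000
    cross x-line → (4,2), t=0.3926
    cross y-line → (4,1), t=1.1200
    cross x-line → (3,1), t=1.5473
    cross x-line → (2,1), t=2.7020
    cross y-line → (2,0), t=3.1200 (wall)
  → r_6 = 3.1200
beam 7: φ=135°, α=255°
  d=(-0.2588,-0.9659)  start (5,2)  tX=1.3137 tY=0.5798  stride 1/|dx|=3.8637 1/|dy|=1.0353
    cross y-line → (5,1), t=0.5798
    cross x-line → (4,1), t=1.3137
    cross y-line → (4,0), t=1.6150 (wall)
  → r_7 = 1.6150

ranges = [0.6833, 0.7621, 2.5261, 2.8175, 4.4931, 3.1200, 1.6150]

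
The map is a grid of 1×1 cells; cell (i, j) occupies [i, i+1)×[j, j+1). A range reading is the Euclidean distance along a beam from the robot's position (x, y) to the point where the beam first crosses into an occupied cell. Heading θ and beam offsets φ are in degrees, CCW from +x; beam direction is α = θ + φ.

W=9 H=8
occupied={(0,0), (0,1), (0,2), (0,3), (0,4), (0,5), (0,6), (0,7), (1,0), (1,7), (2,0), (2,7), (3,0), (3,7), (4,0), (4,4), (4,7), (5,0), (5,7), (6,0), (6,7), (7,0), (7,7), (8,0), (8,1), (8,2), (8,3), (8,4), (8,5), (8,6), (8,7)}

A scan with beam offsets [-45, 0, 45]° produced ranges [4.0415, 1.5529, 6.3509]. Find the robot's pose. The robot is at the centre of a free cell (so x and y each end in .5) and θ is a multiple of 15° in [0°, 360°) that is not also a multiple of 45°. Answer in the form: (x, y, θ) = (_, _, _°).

Enumerate (i+0.5, j+0.5, θ) over the 41 free cells and 16 admissible headings. For each, cast all 3 beams and compare to the given ranges.
  (1.5, 3.5, 330°): beam 1 = 2.5882 ≠ 4.0415 ✗
  (7.5, 2.5, 300°): beam 1 = 1.5529 ≠ 4.0415 ✗
  (1.5, 6.5, 150°): beam 1 = 0.5176 ≠ 4.0415 ✗
  …
  (4.5, 6.5, 255°): r_1=4.0415, r_2=1.5529, r_3=6.3509 — all match ✓
Only this pose fits every beam.

(x, y, θ) = (4.5, 6.5, 255°)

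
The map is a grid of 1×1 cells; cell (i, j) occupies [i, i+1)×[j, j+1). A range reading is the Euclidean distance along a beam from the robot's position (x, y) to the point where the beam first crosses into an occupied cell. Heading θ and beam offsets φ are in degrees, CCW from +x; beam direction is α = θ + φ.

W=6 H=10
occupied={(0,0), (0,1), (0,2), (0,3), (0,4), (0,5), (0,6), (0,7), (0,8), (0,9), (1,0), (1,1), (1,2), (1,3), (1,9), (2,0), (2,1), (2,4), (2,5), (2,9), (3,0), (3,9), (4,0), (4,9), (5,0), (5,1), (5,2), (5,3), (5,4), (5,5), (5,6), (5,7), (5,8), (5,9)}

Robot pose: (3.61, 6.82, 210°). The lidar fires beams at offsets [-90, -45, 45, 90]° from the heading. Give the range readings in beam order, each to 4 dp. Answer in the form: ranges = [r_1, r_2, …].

ranges = [2.5172, 2.7021, 2.3569, 2.7800]

beam 1: φ=-90°, α=120°
  dir = (cos 120°, sin 120°) = (-0.5000, 0.8660); from cell (3,6)
  next x-line at t=1.2200, next y-line at t=0.2078; Δt_x=2.0000, Δt_y=1.1547
    y: enter (3,7) at t=0.2078
    x: enter (2,7) at t=1.2200
    y: enter (2,8) at t=1.3625
    y: enter (2,9) at t=2.5172 ← occupied
  → r_1 = 2.5172
beam 2: φ=-45°, α=165°
  dir = (cos 165°, sin 165°) = (-0.9659, 0.2588); from cell (3,6)
  next x-line at t=0.6315, next y-line at t=0.6955; Δt_x=1.0353, Δt_y=3.8637
    x: enter (2,6) at t=0.6315
    y: enter (2,7) at t=0.6955
    x: enter (1,7) at t=1.6668
    x: enter (0,7) at t=2.7021 ← occupied
  → r_2 = 2.7021
beam 3: φ=45°, α=255°
  dir = (cos 255°, sin 255°) = (-0.2588, -0.9659); from cell (3,6)
  next x-line at t=2.3569, next y-line at t=0.8489; Δt_x=3.8637, Δt_y=1.0353
    y: enter (3,5) at t=0.8489
    y: enter (3,4) at t=1.8842
    x: enter (2,4) at t=2.3569 ← occupied
  → r_3 = 2.3569
beam 4: φ=90°, α=300°
  dir = (cos 300°, sin 300°) = (0.5000, -0.8660); from cell (3,6)
  next x-line at t=0.7800, next y-line at t=0.9469; Δt_x=2.0000, Δt_y=1.1547
    x: enter (4,6) at t=0.7800
    y: enter (4,5) at t=0.9469
    y: enter (4,4) at t=2.1016
    x: enter (5,4) at t=2.7800 ← occupied
  → r_4 = 2.7800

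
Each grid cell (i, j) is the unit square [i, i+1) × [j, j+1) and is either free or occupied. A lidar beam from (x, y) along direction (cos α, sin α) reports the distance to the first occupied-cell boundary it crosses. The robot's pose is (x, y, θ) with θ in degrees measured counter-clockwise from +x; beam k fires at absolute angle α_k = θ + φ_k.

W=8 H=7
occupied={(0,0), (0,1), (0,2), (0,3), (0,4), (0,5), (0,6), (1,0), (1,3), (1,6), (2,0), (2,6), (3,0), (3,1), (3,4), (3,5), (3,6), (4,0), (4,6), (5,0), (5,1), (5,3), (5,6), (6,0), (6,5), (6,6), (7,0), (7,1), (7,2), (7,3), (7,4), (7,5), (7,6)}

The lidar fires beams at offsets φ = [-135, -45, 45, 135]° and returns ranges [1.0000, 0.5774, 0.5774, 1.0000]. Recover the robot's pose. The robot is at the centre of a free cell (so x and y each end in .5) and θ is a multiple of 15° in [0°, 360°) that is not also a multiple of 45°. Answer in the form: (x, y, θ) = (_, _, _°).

Enumerate (i+0.5, j+0.5, θ) over the 23 free cells and 16 admissible headings. For each, cast all 4 beams and compare to the given ranges.
  (5.5, 2.5, 15°): beam 1 = 0.5774 ≠ 1.0000 ✗
  (1.5, 1.5, 120°): beam 1 = 1.5529 ≠ 1.0000 ✗
  (1.5, 5.5, 330°): beam 1 = 0.5176 ≠ 1.0000 ✗
  …
  (6.5, 4.5, 75°): r_1=1.0000, r_2=0.5774, r_3=0.5774, r_4=1.0000 — all match ✓
No second candidate reproduces the full scan.

(x, y, θ) = (6.5, 4.5, 75°)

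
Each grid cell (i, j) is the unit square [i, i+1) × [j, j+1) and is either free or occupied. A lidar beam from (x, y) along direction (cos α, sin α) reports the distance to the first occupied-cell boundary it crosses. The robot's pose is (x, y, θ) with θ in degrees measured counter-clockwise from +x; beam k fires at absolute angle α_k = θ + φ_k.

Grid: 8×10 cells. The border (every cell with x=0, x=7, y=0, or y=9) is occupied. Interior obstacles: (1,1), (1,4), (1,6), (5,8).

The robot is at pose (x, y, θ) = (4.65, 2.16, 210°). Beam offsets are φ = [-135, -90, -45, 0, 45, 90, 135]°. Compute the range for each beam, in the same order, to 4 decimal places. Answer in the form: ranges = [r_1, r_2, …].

ranges = [7.0813, 5.3000, 3.7788, 2.3200, 1.2009, 1.3395, 2.4329]

beam 1: φ=-135°, α=75°
  cosα=0.2588 sinα=0.9659 | (4,2) | tMaxX 1.3523 tMaxY 0.8696 | tΔX 3.8637 tΔY 1.0353
    t=0.8696 [y] (4,3)
    t=1.3523 [x] (5,3)
    t=1.9049 [y] (5,4)
    t=2.9402 [y] (5,5)
    t=3.9755 [y] (5,6)
    t=5.0107 [y] (5,7)
    t=5.2160 [x] (6,7)
    t=6.0460 [y] (6,8)
    t=7.0813 [y] (6,9) — stop
  → r_1 = 7.0813
beam 2: φ=-90°, α=120°
  cosα=-0.5000 sinα=0.8660 | (4,2) | tMaxX 1.3000 tMaxY 0.9699 | tΔX 2.0000 tΔY 1.1547
    t=0.9699 [y] (4,3)
    t=1.3000 [x] (3,3)
    t=2.1246 [y] (3,4)
    t=3.2793 [y] (3,5)
    t=3.3000 [x] (2,5)
    t=4.4341 [y] (2,6)
    t=5.3000 [x] (1,6) — stop
  → r_2 = 5.3000
beam 3: φ=-45°, α=165°
  cosα=-0.9659 sinα=0.2588 | (4,2) | tMaxX 0.6729 tMaxY 3.2455 | tΔX 1.0353 tΔY 3.8637
    t=0.6729 [x] (3,2)
    t=1.7082 [x] (2,2)
    t=2.7435 [x] (1,2)
    t=3.2455 [y] (1,3)
    t=3.7788 [x] (0,3) — stop
  → r_3 = 3.7788
beam 4: φ=0°, α=210°
  cosα=-0.8660 sinα=-0.5000 | (4,2) | tMaxX 0.7506 tMaxY 0.3200 | tΔX 1.1547 tΔY 2.0000
    t=0.3200 [y] (4,1)
    t=0.7506 [x] (3,1)
    t=1.9053 [x] (2,1)
    t=2.3200 [y] (2,0) — stop
  → r_4 = 2.3200
beam 5: φ=45°, α=255°
  cosα=-0.2588 sinα=-0.9659 | (4,2) | tMaxX 2.5114 tMaxY 0.1656 | tΔX 3.8637 tΔY 1.0353
    t=0.1656 [y] (4,1)
    t=1.2009 [y] (4,0) — stop
  → r_5 = 1.2009
beam 6: φ=90°, α=300°
  cosα=0.5000 sinα=-0.8660 | (4,2) | tMaxX 0.7000 tMaxY 0.1848 | tΔX 2.0000 tΔY 1.1547
    t=0.1848 [y] (4,1)
    t=0.7000 [x] (5,1)
    t=1.3395 [y] (5,0) — stop
  → r_6 = 1.3395
beam 7: φ=135°, α=345°
  cosα=0.9659 sinα=-0.2588 | (4,2) | tMaxX 0.3623 tMaxY 0.6182 | tΔX 1.0353 tΔY 3.8637
    t=0.3623 [x] (5,2)
    t=0.6182 [y] (5,1)
    t=1.3976 [x] (6,1)
    t=2.4329 [x] (7,1) — stop
  → r_7 = 2.4329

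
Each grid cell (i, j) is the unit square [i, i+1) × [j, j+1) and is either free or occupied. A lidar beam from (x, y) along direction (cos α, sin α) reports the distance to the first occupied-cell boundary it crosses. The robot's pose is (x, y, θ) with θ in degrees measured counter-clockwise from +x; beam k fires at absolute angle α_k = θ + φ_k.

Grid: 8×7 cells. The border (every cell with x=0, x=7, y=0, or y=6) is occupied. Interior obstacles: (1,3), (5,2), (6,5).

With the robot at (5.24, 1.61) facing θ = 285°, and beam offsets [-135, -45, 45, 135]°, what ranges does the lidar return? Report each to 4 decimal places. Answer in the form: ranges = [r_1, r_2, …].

beam 1: φ=-135°, α=150°
  d=(-0.8660,0.5000)  start (5,1)  tX=0.2771 tY=0.7800  stride 1/|dx|=1.1547 1/|dy|=2.0000
    cross x-line → (4,1), t=0.2771
    cross y-line → (4,2), t=0.7800
    cross x-line → (3,2), t=1.4318
    cross x-line → (2,2), t=2.5865
    cross y-line → (2,3), t=2.7800
    cross x-line → (1,3), t=3.7412 (wall)
  → r_1 = 3.7412
beam 2: φ=-45°, α=240°
  d=(-0.5000,-0.8660)  start (5,1)  tX=0.4800 tY=0.7044  stride 1/|dx|=2.0000 1/|dy|=1.1547
    cross x-line → (4,1), t=0.4800
    cross y-line → (4,0), t=0.7044 (wall)
  → r_2 = 0.7044
beam 3: φ=45°, α=330°
  d=(0.8660,-0.5000)  start (5,1)  tX=0.8776 tY=1.2200  stride 1/|dx|=1.1547 1/|dy|=2.0000
    cross x-line → (6,1), t=0.8776
    cross y-line → (6,0), t=1.2200 (wall)
  → r_3 = 1.2200
beam 4: φ=135°, α=60°
  d=(0.5000,0.8660)  start (5,1)  tX=1.5200 tY=0.4503  stride 1/|dx|=2.0000 1/|dy|=1.1547
    cross y-line → (5,2), t=0.4503 (wall)
  → r_4 = 0.4503

ranges = [3.7412, 0.7044, 1.2200, 0.4503]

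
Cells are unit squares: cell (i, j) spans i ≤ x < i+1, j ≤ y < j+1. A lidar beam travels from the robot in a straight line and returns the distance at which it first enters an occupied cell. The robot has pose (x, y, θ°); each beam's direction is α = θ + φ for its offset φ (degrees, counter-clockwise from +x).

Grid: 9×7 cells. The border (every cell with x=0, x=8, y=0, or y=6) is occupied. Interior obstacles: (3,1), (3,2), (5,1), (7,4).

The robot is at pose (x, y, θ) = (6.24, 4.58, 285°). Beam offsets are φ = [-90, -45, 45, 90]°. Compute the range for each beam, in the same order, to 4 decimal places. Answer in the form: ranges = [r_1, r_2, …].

beam 1: φ=-90°, α=195°
  cosα=-0.9659 sinα=-0.2588 | (6,4) | tMaxX 0.2485 tMaxY 2.2409 | tΔX 1.0353 tΔY 3.8637
    t=0.2485 [x] (5,4)
    t=1.2837 [x] (4,4)
    t=2.2409 [y] (4,3)
    t=2.3190 [x] (3,3)
    t=3.3543 [x] (2,3)
    t=4.3896 [x] (1,3)
    t=5.4248 [x] (0,3) — stop
  → r_1 = 5.4248
beam 2: φ=-45°, α=240°
  cosα=-0.5000 sinα=-0.8660 | (6,4) | tMaxX 0.4800 tMaxY 0.6697 | tΔX 2.0000 tΔY 1.1547
    t=0.4800 [x] (5,4)
    t=0.6697 [y] (5,3)
    t=1.8244 [y] (5,2)
    t=2.4800 [x] (4,2)
    t=2.9791 [y] (4,1)
    t=4.1338 [y] (4,0) — stop
  → r_2 = 4.1338
beam 3: φ=45°, α=330°
  cosα=0.8660 sinα=-0.5000 | (6,4) | tMaxX 0.8776 tMaxY 1.1600 | tΔX 1.1547 tΔY 2.0000
    t=0.8776 [x] (7,4) — stop
  → r_3 = 0.8776
beam 4: φ=90°, α=15°
  cosα=0.9659 sinα=0.2588 | (6,4) | tMaxX 0.7868 tMaxY 1.6228 | tΔX 1.0353 tΔY 3.8637
    t=0.7868 [x] (7,4) — stop
  → r_4 = 0.7868

ranges = [5.4248, 4.1338, 0.8776, 0.7868]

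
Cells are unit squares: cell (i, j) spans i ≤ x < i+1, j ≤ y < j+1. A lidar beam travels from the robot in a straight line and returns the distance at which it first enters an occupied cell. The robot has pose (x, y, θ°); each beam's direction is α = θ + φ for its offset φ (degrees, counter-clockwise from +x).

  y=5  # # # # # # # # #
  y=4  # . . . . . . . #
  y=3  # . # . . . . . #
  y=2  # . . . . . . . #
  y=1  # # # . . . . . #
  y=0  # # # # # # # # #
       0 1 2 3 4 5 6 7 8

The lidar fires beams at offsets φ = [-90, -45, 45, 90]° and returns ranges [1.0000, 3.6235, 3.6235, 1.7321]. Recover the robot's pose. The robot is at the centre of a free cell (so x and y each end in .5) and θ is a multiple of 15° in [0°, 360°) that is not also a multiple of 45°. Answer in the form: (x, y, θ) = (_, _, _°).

(x, y, θ) = (6.5, 4.5, 240°)

Enumerate (i+0.5, j+0.5, θ) over the 25 free cells and 16 admissible headings. For each, cast all 4 beams and compare to the given ranges.
  (4.5, 1.5, 345°): beam 1 = 0.5176 ≠ 1.0000 ✗
  (7.5, 3.5, 210°): beam 1 = 1.7321 ≠ 1.0000 ✗
  (3.5, 1.5, 210°): beam 1 = 1.7321 ≠ 1.0000 ✗
  (5.5, 3.5, 120°): beam 1 = 2.8868 ≠ 1.0000 ✗
  …
  (6.5, 4.5, 240°): r_1=1.0000, r_2=3.6235, r_3=3.6235, r_4=1.7321 — all match ✓
Unique over the lattice → pose = (6.5, 4.5, 240°).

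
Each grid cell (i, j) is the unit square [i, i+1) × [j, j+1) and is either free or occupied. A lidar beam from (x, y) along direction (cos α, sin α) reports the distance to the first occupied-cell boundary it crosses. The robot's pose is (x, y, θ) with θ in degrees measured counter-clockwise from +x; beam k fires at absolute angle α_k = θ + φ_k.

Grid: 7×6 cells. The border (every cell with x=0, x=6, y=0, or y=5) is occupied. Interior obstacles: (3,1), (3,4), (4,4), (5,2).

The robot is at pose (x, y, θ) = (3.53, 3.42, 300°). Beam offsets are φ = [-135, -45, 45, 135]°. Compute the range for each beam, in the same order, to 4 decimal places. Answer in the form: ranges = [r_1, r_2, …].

beam 1: φ=-135°, α=165°
  d=(-0.9659,0.2588)  start (3,3)  tX=0.5487 tY=2.2409  stride 1/|dx|=1.0353 1/|dy|=3.8637
    cross x-line → (2,3), t=0.5487
    cross x-line → (1,3), t=1.5840
    cross y-line → (1,4), t=2.2409
    cross x-line → (0,4), t=2.6192 (wall)
  → r_1 = 2.6192
beam 2: φ=-45°, α=255°
  d=(-0.2588,-0.9659)  start (3,3)  tX=2.0478 tY=0.4348  stride 1/|dx|=3.8637 1/|dy|=1.0353
    cross y-line → (3,2), t=0.4348
    cross y-line → (3,1), t=1.4701 (wall)
  → r_2 = 1.4701
beam 3: φ=45°, α=345°
  d=(0.9659,-0.2588)  start (3,3)  tX=0.4866 tY=1.6228  stride 1/|dx|=1.0353 1/|dy|=3.8637
    cross x-line → (4,3), t=0.4866
    cross x-line → (5,3), t=1.5219
    cross y-line → (5,2), t=1.6228 (wall)
  → r_3 = 1.6228
beam 4: φ=135°, α=75°
  d=(0.2588,0.9659)  start (3,3)  tX=1.8159 tY=0.6005  stride 1/|dx|=3.8637 1/|dy|=1.0353
    cross y-line → (3,4), t=0.6005 (wall)
  → r_4 = 0.6005

ranges = [2.6192, 1.4701, 1.6228, 0.6005]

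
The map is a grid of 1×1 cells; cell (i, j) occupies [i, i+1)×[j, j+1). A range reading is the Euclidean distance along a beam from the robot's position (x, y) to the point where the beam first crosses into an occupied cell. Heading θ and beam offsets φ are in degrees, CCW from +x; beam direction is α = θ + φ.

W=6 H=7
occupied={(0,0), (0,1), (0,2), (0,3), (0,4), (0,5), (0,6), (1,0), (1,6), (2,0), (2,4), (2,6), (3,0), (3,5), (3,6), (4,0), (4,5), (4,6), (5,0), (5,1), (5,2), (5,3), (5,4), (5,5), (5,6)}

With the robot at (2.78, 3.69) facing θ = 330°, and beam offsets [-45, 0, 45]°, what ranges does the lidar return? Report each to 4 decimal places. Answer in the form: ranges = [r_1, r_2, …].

ranges = [2.7849, 2.5634, 2.2983]

beam 1: φ=-45°, α=285°
  direction (0.2588, -0.9659); cell (2,3); t to first gridline: x 0.8500, y 0.7143 (then +3.8637 / +1.0353)
    (2,2) via y @ 0.7143
    (3,2) via x @ 0.8500
    (3,1) via y @ 1.7496
    (3,0) via y @ 2.7849  # hit
  → r_1 = 2.7849
beam 2: φ=0°, α=330°
  direction (0.8660, -0.5000); cell (2,3); t to first gridline: x 0.2540, y 1.3800 (then +1.1547 / +2.0000)
    (3,3) via x @ 0.2540
    (3,2) via y @ 1.3800
    (4,2) via x @ 1.4087
    (5,2) via x @ 2.5634  # hit
  → r_2 = 2.5634
beam 3: φ=45°, α=15°
  direction (0.9659, 0.2588); cell (2,3); t to first gridline: x 0.2278, y 1.1977 (then +1.0353 / +3.8637)
    (3,3) via x @ 0.2278
    (3,4) via y @ 1.1977
    (4,4) via x @ 1.2630
    (5,4) via x @ 2.2983  # hit
  → r_3 = 2.2983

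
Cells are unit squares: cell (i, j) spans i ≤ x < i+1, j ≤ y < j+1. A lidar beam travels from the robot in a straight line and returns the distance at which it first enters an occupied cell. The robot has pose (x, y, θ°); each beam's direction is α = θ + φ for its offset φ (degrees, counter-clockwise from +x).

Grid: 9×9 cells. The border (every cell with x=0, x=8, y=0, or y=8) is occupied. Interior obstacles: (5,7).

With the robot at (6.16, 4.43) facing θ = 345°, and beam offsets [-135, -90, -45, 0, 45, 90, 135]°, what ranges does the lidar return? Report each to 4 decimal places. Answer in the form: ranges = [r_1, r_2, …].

beam 1: φ=-135°, α=210°
  direction (-0.8660, -0.5000); cell (6,4); t to first gridline: x 0.1848, y 0.8600 (then +1.1547 / +2.0000)
    (5,4) via x @ 0.1848
    (5,3) via y @ 0.8600
    (4,3) via x @ 1.3395
    (3,3) via x @ 2.4942
    (3,2) via y @ 2.8600
    (2,2) via x @ 3.6489
    (1,2) via x @ 4.8036
    (1,1) via y @ 4.8600
    (0,1) via x @ 5.9583  # hit
  → r_1 = 5.9583
beam 2: φ=-90°, α=255°
  direction (-0.2588, -0.9659); cell (6,4); t to first gridline: x 0.6182, y 0.4452 (then +3.8637 / +1.0353)
    (6,3) via y @ 0.4452
    (5,3) via x @ 0.6182
    (5,2) via y @ 1.4804
    (5,1) via y @ 2.5157
    (5,0) via y @ 3.5510  # hit
  → r_2 = 3.5510
beam 3: φ=-45°, α=300°
  direction (0.5000, -0.8660); cell (6,4); t to first gridline: x 1.6800, y 0.4965 (then +2.0000 / +1.1547)
    (6,3) via y @ 0.4965
    (6,2) via y @ 1.6512
    (7,2) via x @ 1.6800
    (7,1) via y @ 2.8059
    (8,1) via x @ 3.6800  # hit
  → r_3 = 3.6800
beam 4: φ=0°, α=345°
  direction (0.9659, -0.2588); cell (6,4); t to first gridline: x 0.8696, y 1.6614 (then +1.0353 / +3.8637)
    (7,4) via x @ 0.8696
    (7,3) via y @ 1.6614
    (8,3) via x @ 1.9049  # hit
  → r_4 = 1.9049
beam 5: φ=45°, α=30°
  direction (0.8660, 0.5000); cell (6,4); t to first gridline: x 0.9699, y 1.1400 (then +1.1547 / +2.0000)
    (7,4) via x @ 0.9699
    (7,5) via y @ 1.1400
    (8,5) via x @ 2.1246  # hit
  → r_5 = 2.1246
beam 6: φ=90°, α=75°
  direction (0.2588, 0.9659); cell (6,4); t to first gridline: x 3.2455, y 0.5901 (then +3.8637 / +1.0353)
    (6,5) via y @ 0.5901
    (6,6) via y @ 1.6254
    (6,7) via y @ 2.6607
    (7,7) via x @ 3.2455
    (7,8) via y @ 3.6959  # hit
  → r_6 = 3.6959
beam 7: φ=135°, α=120°
  direction (-0.5000, 0.8660); cell (6,4); t to first gridline: x 0.3200, y 0.6582 (then +2.0000 / +1.1547)
    (5,4) via x @ 0.3200
    (5,5) via y @ 0.6582
    (5,6) via y @ 1.8129
    (4,6) via x @ 2.3200
    (4,7) via y @ 2.9676
    (4,8) via y @ 4.1223  # hit
  → r_7 = 4.1223

ranges = [5.9583, 3.5510, 3.6800, 1.9049, 2.1246, 3.6959, 4.1223]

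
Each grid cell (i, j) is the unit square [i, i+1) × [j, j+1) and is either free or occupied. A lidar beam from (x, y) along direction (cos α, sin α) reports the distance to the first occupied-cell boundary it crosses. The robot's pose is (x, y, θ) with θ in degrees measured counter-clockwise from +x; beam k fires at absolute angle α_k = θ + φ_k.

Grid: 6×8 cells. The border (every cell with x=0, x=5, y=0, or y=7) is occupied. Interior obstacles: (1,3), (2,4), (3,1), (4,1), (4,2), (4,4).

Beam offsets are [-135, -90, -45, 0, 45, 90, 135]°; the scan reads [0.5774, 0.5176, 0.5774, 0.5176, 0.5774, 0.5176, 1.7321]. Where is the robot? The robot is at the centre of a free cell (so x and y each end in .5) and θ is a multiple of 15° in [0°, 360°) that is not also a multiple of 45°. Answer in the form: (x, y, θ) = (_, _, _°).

(x, y, θ) = (4.5, 3.5, 15°)

Enumerate (i+0.5, j+0.5, θ) over the 18 free cells and 16 admissible headings. For each, cast all 7 beams and compare to the given ranges.
  (3.5, 6.5, 210°): beam 1 = 0.5176 ≠ 0.5774 ✗
  (4.5, 3.5, 75°): beam 6 = 1.9319 ≠ 0.5176 ✗
  (4.5, 3.5, 105°): beam 5 = 1.7321 ≠ 0.5774 ✗
  …
  (4.5, 3.5, 15°): r_1=0.5774, r_2=0.5176, r_3=0.5774, r_4=0.5176, r_5=0.5774, r_6=0.5176, r_7=1.7321 — all match ✓
Only this pose fits every beam.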